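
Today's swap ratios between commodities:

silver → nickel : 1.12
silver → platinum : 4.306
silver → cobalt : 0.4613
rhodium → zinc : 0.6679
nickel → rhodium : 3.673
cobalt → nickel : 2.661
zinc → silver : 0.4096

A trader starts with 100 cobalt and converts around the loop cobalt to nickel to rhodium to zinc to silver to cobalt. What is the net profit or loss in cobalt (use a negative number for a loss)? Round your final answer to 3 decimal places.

23.345

100 cobalt × 2.661 = 266.1 nickel
266.1 nickel × 3.673 = 977.3853 rhodium
977.3853 rhodium × 0.6679 = 652.79564187 zinc
652.79564187 zinc × 0.4096 = 267.385094909952 silver
267.385094909952 silver × 0.4613 = 123.3447442819608576 cobalt
Net change: 123.3447442819608576 − 100 = 23.3447442819608576 cobalt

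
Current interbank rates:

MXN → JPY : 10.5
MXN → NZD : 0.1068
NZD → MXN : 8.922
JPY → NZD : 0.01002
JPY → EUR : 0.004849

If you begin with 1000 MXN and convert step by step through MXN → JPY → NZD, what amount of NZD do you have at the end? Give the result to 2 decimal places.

1000 MXN × 10.5 = 10500 JPY
10500 JPY × 0.01002 = 105.21 NZD

105.21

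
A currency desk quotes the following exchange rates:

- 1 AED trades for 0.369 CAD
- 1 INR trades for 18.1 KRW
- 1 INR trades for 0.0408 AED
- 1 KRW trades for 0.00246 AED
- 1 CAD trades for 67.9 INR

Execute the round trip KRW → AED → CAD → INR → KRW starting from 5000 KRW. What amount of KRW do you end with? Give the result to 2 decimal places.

5000 KRW × 0.00246 = 12.3 AED
12.3 AED × 0.369 = 4.5387 CAD
4.5387 CAD × 67.9 = 308.17773 INR
308.17773 INR × 18.1 = 5578.016913 KRW

5578.02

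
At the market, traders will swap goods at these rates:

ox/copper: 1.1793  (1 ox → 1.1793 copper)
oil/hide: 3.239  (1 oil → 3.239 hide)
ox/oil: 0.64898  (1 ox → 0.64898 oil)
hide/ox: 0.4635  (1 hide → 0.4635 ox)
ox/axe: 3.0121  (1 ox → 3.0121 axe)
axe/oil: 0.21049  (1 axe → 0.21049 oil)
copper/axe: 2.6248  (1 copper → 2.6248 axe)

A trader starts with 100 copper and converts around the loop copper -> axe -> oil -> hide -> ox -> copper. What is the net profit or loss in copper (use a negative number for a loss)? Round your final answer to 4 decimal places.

-2.1834

100 copper × 2.6248 = 262.48 axe
262.48 axe × 0.21049 = 55.2494152 oil
55.2494152 oil × 3.239 = 178.9528558328 hide
178.9528558328 hide × 0.4635 = 82.9446486785028 ox
82.9446486785028 ox × 1.1793 = 97.81662418655835204 copper
Net change: 97.81662418655835204 − 100 = -2.18337581344164796 copper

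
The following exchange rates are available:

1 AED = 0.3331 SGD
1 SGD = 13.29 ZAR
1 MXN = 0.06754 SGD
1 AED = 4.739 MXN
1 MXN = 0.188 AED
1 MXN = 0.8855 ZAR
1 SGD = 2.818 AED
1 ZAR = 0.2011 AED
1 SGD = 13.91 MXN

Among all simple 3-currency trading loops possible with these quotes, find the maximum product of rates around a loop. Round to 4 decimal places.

0.9020

MXN→SGD→AED→MXN: 0.06754 × 2.818 × 4.739 = 0.90196
ZAR→AED→SGD→ZAR: 0.2011 × 0.3331 × 13.29 = 0.89025
MXN→AED→SGD→MXN: 0.188 × 0.3331 × 13.91 = 0.87108
MXN→ZAR→AED→MXN: 0.8855 × 0.2011 × 4.739 = 0.84389
Maximum is MXN→SGD→AED→MXN at 0.9020; no arbitrage — every cycle loses value.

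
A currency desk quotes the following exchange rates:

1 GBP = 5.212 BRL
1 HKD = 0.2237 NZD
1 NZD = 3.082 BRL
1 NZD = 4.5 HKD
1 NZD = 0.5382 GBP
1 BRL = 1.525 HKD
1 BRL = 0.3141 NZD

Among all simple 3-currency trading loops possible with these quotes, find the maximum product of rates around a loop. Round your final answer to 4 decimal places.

1.0514

BRL→HKD→NZD→BRL: 1.525 × 0.2237 × 3.082 = 1.05140
BRL→NZD→GBP→BRL: 0.3141 × 0.5382 × 5.212 = 0.88108
Maximum is BRL→HKD→NZD→BRL at 1.0514; arbitrage exists.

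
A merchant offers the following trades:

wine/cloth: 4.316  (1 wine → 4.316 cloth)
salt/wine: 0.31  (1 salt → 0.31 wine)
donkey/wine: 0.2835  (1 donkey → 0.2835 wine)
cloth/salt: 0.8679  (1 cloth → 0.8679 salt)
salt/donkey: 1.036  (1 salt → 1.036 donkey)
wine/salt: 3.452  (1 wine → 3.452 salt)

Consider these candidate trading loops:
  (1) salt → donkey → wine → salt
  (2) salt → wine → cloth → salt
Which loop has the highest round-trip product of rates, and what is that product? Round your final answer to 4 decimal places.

1.1612

(1) 1.036 × 0.2835 × 3.452 = 1.01387
(2) 0.31 × 4.316 × 0.8679 = 1.16122
Highest is cycle (2) at 1.1612 (>1, arbitrage).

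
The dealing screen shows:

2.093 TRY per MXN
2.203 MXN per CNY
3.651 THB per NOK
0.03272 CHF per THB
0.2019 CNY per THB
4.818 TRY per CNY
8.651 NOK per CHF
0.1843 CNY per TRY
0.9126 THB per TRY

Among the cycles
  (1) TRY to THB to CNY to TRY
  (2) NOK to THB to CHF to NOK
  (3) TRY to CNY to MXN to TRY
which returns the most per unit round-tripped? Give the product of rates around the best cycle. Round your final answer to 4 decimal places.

(1) 0.9126 × 0.2019 × 4.818 = 0.88774
(2) 3.651 × 0.03272 × 8.651 = 1.03345
(3) 0.1843 × 2.203 × 2.093 = 0.84978
Highest is cycle (2) at 1.0335 (>1, arbitrage).

1.0335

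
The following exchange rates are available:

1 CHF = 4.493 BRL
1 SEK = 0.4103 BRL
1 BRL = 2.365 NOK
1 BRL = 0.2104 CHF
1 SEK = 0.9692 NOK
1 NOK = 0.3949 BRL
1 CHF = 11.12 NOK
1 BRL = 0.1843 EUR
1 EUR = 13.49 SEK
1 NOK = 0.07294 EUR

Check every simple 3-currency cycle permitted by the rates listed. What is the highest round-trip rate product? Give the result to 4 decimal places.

1.0201

SEK→BRL→EUR→SEK: 0.4103 × 0.1843 × 13.49 = 1.02009
SEK→NOK→EUR→SEK: 0.9692 × 0.07294 × 13.49 = 0.95365
CHF→NOK→BRL→CHF: 11.12 × 0.3949 × 0.2104 = 0.92393
Maximum is SEK→BRL→EUR→SEK at 1.0201; arbitrage exists.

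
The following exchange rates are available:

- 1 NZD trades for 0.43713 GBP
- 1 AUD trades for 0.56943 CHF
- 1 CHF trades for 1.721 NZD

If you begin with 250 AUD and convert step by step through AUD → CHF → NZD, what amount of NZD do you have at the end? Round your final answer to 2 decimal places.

250 AUD × 0.56943 = 142.3575 CHF
142.3575 CHF × 1.721 = 244.9972575 NZD

245.00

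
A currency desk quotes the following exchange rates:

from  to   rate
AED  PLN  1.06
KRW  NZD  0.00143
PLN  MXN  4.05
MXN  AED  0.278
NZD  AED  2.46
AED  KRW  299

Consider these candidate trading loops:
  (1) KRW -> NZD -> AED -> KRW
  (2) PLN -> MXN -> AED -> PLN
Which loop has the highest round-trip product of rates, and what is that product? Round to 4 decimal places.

1.1935

(1) 0.00143 × 2.46 × 299 = 1.05182
(2) 4.05 × 0.278 × 1.06 = 1.19345
Highest is cycle (2) at 1.1935 (>1, arbitrage).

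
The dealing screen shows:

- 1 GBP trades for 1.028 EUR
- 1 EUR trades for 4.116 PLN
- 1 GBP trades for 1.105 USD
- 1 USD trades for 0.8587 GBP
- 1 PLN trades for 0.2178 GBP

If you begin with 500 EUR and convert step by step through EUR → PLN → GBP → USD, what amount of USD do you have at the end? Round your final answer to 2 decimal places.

495.30

500 EUR × 4.116 = 2058 PLN
2058 PLN × 0.2178 = 448.2324 GBP
448.2324 GBP × 1.105 = 495.296802 USD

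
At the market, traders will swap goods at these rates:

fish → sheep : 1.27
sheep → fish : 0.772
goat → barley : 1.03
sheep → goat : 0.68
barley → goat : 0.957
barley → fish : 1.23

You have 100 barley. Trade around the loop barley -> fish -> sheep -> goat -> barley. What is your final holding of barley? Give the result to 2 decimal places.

109.41

100 barley × 1.23 = 123 fish
123 fish × 1.27 = 156.21 sheep
156.21 sheep × 0.68 = 106.2228 goat
106.2228 goat × 1.03 = 109.409484 barley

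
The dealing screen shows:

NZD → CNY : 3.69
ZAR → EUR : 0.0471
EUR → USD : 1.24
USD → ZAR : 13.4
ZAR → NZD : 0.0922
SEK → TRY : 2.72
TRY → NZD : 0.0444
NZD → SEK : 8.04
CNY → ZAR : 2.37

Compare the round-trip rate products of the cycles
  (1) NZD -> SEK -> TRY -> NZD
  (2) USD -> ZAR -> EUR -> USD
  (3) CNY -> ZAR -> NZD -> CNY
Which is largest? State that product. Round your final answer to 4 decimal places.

0.9710

(1) 8.04 × 2.72 × 0.0444 = 0.97097
(2) 13.4 × 0.0471 × 1.24 = 0.78261
(3) 2.37 × 0.0922 × 3.69 = 0.80632
Highest is cycle (1) at 0.9710 (≤1, no arbitrage).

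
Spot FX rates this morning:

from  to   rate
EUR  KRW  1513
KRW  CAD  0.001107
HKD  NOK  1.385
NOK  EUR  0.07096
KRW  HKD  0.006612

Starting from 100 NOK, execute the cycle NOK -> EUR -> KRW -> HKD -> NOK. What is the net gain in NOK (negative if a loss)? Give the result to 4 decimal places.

-1.6815

100 NOK × 0.07096 = 7.096 EUR
7.096 EUR × 1513 = 10736.248 KRW
10736.248 KRW × 0.006612 = 70.988071776 HKD
70.988071776 HKD × 1.385 = 98.31847940976 NOK
Net change: 98.31847940976 − 100 = -1.68152059024 NOK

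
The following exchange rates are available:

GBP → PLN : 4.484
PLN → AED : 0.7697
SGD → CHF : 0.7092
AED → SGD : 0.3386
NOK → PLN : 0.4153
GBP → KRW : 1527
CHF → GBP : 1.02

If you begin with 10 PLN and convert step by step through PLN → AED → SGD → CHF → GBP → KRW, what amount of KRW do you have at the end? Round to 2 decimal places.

2878.83

10 PLN × 0.7697 = 7.697 AED
7.697 AED × 0.3386 = 2.6062042 SGD
2.6062042 SGD × 0.7092 = 1.84832001864 CHF
1.84832001864 CHF × 1.02 = 1.8852864190128 GBP
1.8852864190128 GBP × 1527 = 2878.8323618325456 KRW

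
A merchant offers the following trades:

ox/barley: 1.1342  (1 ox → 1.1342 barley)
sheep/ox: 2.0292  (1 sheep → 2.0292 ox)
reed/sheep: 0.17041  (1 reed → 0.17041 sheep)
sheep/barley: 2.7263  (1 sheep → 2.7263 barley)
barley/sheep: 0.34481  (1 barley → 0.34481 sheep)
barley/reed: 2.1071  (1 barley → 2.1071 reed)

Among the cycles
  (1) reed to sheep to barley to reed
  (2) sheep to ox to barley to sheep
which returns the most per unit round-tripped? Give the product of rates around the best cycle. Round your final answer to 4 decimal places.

(1) 0.17041 × 2.7263 × 2.1071 = 0.97894
(2) 2.0292 × 1.1342 × 0.34481 = 0.79359
Highest is cycle (1) at 0.9789 (≤1, no arbitrage).

0.9789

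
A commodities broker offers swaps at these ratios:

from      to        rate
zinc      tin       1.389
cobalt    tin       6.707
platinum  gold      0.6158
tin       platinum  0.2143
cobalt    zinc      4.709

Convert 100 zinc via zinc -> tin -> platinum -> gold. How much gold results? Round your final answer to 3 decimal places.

100 zinc × 1.389 = 138.9 tin
138.9 tin × 0.2143 = 29.76627 platinum
29.76627 platinum × 0.6158 = 18.330069066 gold

18.330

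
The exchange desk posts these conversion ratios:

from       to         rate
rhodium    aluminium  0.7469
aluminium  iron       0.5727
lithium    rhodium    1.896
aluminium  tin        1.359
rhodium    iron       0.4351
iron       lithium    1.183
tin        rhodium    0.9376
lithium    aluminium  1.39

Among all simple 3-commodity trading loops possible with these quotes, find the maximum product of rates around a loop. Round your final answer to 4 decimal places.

0.9759

lithium→rhodium→iron→lithium: 1.896 × 0.4351 × 1.183 = 0.97592
tin→rhodium→aluminium→tin: 0.9376 × 0.7469 × 1.359 = 0.95170
aluminium→iron→lithium→aluminium: 0.5727 × 1.183 × 1.39 = 0.94173
Maximum is lithium→rhodium→iron→lithium at 0.9759; no arbitrage — every cycle loses value.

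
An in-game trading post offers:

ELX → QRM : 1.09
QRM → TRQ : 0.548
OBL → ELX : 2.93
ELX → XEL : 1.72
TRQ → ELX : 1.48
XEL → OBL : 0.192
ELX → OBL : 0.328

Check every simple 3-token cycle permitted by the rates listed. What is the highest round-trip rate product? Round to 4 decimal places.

ELX→XEL→OBL→ELX: 1.72 × 0.192 × 2.93 = 0.96760
QRM→TRQ→ELX→QRM: 0.548 × 1.48 × 1.09 = 0.88403
Maximum is ELX→XEL→OBL→ELX at 0.9676; no arbitrage — every cycle loses value.

0.9676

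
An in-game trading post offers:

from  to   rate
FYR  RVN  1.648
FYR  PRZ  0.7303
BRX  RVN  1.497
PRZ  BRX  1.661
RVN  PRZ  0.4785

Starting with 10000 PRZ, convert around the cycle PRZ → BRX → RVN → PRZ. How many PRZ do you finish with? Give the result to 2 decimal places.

10000 PRZ × 1.661 = 16610 BRX
16610 BRX × 1.497 = 24865.17 RVN
24865.17 RVN × 0.4785 = 11897.983845 PRZ

11897.98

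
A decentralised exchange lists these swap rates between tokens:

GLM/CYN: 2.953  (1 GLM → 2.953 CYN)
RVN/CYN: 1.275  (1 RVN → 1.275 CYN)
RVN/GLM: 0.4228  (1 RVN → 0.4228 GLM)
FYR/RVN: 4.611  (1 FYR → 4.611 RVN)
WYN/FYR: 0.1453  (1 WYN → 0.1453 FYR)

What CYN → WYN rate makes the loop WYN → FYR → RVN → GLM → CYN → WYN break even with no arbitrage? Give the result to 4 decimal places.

Known legs of the cycle: 0.1453 × 4.611 × 0.4228 × 2.953 = 0.83648693493372
For no arbitrage the full-cycle product must be 1, so the missing rate is 1 / 0.83648693493372 ≈ 1.195476.

1.1955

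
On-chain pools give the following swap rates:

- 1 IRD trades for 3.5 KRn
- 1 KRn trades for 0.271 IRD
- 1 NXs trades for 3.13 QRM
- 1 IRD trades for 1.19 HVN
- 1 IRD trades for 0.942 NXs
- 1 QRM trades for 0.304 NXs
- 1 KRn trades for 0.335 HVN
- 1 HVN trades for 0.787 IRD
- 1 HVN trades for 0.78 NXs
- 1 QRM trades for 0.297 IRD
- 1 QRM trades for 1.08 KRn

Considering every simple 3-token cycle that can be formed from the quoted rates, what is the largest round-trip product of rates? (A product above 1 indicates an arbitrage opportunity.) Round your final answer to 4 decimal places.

KRn→HVN→IRD→KRn: 0.335 × 0.787 × 3.5 = 0.92276
NXs→QRM→IRD→NXs: 3.13 × 0.297 × 0.942 = 0.87569
Maximum is KRn→HVN→IRD→KRn at 0.9228; no arbitrage — every cycle loses value.

0.9228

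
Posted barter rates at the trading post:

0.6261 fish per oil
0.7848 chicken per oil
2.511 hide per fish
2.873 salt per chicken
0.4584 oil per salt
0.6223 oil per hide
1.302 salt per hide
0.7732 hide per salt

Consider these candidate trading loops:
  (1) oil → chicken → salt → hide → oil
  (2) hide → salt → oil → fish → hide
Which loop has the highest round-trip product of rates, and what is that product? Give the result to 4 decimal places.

1.0849

(1) 0.7848 × 2.873 × 0.7732 × 0.6223 = 1.08489
(2) 1.302 × 0.4584 × 0.6261 × 2.511 = 0.93831
Highest is cycle (1) at 1.0849 (>1, arbitrage).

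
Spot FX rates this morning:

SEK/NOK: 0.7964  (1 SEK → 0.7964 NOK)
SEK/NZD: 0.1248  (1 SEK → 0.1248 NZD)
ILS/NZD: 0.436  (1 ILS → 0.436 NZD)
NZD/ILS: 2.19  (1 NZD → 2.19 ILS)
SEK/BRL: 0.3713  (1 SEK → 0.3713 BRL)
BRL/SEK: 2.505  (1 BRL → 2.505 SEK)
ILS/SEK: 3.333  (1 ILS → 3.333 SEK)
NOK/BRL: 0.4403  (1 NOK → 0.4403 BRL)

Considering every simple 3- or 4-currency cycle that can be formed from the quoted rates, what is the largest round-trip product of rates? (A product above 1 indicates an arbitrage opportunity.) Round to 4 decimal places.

SEK→NZD→ILS→SEK: 0.1248 × 2.19 × 3.333 = 0.91095
BRL→SEK→NOK→BRL: 2.505 × 0.7964 × 0.4403 = 0.87839
Maximum is SEK→NZD→ILS→SEK at 0.9109; no arbitrage — every cycle loses value.

0.9109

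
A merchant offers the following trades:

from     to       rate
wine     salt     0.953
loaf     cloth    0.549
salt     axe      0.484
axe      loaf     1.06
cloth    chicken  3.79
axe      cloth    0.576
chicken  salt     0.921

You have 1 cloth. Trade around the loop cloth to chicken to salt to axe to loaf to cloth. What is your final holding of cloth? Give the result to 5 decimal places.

0.98316

1 cloth × 3.79 = 3.79 chicken
3.79 chicken × 0.921 = 3.49059 salt
3.49059 salt × 0.484 = 1.68944556 axe
1.68944556 axe × 1.06 = 1.7908122936 loaf
1.7908122936 loaf × 0.549 = 0.9831559491864 cloth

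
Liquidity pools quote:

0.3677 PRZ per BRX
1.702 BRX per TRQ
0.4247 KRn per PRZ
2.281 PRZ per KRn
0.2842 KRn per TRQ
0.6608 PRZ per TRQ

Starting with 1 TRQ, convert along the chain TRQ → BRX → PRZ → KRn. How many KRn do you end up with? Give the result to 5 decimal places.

0.26579

1 TRQ × 1.702 = 1.702 BRX
1.702 BRX × 0.3677 = 0.6258254 PRZ
0.6258254 PRZ × 0.4247 = 0.26578804738 KRn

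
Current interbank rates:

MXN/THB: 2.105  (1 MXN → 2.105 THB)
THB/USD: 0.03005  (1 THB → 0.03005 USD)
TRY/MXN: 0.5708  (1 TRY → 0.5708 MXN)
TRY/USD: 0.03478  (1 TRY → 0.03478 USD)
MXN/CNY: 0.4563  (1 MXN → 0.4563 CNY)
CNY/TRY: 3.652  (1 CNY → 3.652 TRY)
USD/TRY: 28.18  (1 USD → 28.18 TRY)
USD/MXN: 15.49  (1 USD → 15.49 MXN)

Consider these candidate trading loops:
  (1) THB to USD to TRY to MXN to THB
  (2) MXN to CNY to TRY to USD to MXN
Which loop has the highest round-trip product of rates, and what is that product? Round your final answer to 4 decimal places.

1.0175

(1) 0.03005 × 28.18 × 0.5708 × 2.105 = 1.01747
(2) 0.4563 × 3.652 × 0.03478 × 15.49 = 0.89776
Highest is cycle (1) at 1.0175 (>1, arbitrage).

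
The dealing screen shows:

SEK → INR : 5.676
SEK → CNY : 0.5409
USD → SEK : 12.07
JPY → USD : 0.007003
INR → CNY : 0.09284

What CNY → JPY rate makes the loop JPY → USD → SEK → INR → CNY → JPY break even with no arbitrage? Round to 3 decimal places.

22.451

Known legs of the cycle: 0.007003 × 12.07 × 5.676 × 0.09284 = 0.0445419180974064
For no arbitrage the full-cycle product must be 1, so the missing rate is 1 / 0.0445419180974064 ≈ 22.45076.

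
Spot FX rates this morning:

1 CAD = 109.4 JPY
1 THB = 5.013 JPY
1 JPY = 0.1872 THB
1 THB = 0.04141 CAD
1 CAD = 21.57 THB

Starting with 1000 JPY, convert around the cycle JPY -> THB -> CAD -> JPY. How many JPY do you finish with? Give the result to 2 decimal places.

848.06

1000 JPY × 0.1872 = 187.2 THB
187.2 THB × 0.04141 = 7.751952 CAD
7.751952 CAD × 109.4 = 848.0635488 JPY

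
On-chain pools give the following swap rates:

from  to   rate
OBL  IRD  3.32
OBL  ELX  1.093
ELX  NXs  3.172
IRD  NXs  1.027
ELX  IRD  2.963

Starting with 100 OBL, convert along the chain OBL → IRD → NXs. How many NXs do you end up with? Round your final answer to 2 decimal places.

340.96

100 OBL × 3.32 = 332 IRD
332 IRD × 1.027 = 340.964 NXs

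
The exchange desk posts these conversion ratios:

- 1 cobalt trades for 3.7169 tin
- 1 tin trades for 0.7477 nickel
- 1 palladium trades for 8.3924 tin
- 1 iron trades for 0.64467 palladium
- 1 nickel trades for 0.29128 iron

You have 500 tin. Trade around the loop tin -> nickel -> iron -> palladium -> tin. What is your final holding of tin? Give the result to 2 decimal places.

500 tin × 0.7477 = 373.85 nickel
373.85 nickel × 0.29128 = 108.895028 iron
108.895028 iron × 0.64467 = 70.20135770076 palladium
70.20135770076 palladium × 8.3924 = 589.157874367858224 tin

589.16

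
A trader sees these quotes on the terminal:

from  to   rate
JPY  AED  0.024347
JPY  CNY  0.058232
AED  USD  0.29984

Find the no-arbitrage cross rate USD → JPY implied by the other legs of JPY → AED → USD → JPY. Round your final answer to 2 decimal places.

Known legs of the cycle: 0.024347 × 0.29984 = 0.00730020448
For no arbitrage the full-cycle product must be 1, so the missing rate is 1 / 0.00730020448 ≈ 136.9825.

136.98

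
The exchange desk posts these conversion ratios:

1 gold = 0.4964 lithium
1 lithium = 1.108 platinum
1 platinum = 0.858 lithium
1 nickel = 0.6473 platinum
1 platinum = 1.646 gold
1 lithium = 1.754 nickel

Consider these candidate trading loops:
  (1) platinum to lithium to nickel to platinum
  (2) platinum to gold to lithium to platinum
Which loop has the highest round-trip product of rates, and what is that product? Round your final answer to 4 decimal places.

(1) 0.858 × 1.754 × 0.6473 = 0.97414
(2) 1.646 × 0.4964 × 1.108 = 0.90532
Highest is cycle (1) at 0.9741 (≤1, no arbitrage).

0.9741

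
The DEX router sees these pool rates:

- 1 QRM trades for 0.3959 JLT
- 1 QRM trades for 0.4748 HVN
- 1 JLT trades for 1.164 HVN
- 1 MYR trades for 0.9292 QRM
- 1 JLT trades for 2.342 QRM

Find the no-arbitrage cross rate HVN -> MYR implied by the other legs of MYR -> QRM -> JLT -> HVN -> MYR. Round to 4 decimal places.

2.3354

Known legs of the cycle: 0.9292 × 0.3959 × 1.164 = 0.42820100592
For no arbitrage the full-cycle product must be 1, so the missing rate is 1 / 0.42820100592 ≈ 2.335352.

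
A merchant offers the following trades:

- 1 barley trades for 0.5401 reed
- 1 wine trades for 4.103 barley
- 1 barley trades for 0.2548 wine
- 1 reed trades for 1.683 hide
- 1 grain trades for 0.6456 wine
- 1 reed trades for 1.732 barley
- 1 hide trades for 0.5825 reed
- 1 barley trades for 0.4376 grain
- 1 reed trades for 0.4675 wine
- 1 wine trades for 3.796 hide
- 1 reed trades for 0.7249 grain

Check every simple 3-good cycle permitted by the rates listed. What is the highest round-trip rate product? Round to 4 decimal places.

1.1592

barley→grain→wine→barley: 0.4376 × 0.6456 × 4.103 = 1.15916
barley→reed→wine→barley: 0.5401 × 0.4675 × 4.103 = 1.03599
hide→reed→wine→hide: 0.5825 × 0.4675 × 3.796 = 1.03372
Maximum is barley→grain→wine→barley at 1.1592; arbitrage exists.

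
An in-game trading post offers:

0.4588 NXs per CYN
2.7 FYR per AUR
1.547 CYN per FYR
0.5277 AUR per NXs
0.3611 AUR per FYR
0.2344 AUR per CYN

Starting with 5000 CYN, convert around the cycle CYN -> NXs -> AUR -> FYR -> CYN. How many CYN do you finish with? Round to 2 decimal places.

5000 CYN × 0.4588 = 2294 NXs
2294 NXs × 0.5277 = 1210.5438 AUR
1210.5438 AUR × 2.7 = 3268.46826 FYR
3268.46826 FYR × 1.547 = 5056.32039822 CYN

5056.32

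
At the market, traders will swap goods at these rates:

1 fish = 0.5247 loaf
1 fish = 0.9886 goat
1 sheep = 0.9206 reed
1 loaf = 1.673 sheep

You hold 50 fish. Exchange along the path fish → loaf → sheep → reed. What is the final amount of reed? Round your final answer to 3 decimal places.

40.406

50 fish × 0.5247 = 26.235 loaf
26.235 loaf × 1.673 = 43.891155 sheep
43.891155 sheep × 0.9206 = 40.406197293 reed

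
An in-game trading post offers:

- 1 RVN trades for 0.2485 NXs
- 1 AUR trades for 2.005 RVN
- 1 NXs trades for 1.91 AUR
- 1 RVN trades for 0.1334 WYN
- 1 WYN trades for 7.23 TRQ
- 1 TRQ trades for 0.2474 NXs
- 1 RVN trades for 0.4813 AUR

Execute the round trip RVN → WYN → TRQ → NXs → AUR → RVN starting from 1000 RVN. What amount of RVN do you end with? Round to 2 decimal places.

913.78

1000 RVN × 0.1334 = 133.4 WYN
133.4 WYN × 7.23 = 964.482 TRQ
964.482 TRQ × 0.2474 = 238.6128468 NXs
238.6128468 NXs × 1.91 = 455.750537388 AUR
455.750537388 AUR × 2.005 = 913.77982746294 RVN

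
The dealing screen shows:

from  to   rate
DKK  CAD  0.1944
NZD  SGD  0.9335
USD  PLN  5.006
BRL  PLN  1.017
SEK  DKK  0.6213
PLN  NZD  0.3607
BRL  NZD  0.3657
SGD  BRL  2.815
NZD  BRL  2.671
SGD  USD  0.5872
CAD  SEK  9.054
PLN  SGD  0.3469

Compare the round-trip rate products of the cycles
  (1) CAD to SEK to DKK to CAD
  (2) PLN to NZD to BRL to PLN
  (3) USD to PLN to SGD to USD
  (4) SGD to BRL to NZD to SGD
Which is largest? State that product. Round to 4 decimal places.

(1) 9.054 × 0.6213 × 0.1944 = 1.09355
(2) 0.3607 × 2.671 × 1.017 = 0.97981
(3) 5.006 × 0.3469 × 0.5872 = 1.01972
(4) 2.815 × 0.3657 × 0.9335 = 0.96099
Highest is cycle (1) at 1.0935 (>1, arbitrage).

1.0935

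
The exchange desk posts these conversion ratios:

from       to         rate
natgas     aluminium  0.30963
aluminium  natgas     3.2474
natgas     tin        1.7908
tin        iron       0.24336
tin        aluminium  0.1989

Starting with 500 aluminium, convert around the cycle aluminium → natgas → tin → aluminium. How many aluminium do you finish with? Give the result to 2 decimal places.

578.35

500 aluminium × 3.2474 = 1623.7 natgas
1623.7 natgas × 1.7908 = 2907.72196 tin
2907.72196 tin × 0.1989 = 578.345897844 aluminium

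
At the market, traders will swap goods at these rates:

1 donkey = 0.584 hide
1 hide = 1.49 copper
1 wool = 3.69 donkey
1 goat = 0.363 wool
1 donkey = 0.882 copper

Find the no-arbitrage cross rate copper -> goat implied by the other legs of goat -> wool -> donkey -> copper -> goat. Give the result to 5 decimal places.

0.84644

Known legs of the cycle: 0.363 × 3.69 × 0.882 = 1.18141254
For no arbitrage the full-cycle product must be 1, so the missing rate is 1 / 1.18141254 ≈ 0.8464444.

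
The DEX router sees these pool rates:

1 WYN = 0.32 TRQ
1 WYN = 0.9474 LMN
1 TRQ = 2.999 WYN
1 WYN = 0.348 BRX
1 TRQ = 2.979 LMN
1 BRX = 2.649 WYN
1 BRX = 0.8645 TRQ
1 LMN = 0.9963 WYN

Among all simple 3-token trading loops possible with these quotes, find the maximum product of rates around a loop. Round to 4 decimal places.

0.9498

WYN→TRQ→LMN→WYN: 0.32 × 2.979 × 0.9963 = 0.94975
WYN→BRX→TRQ→WYN: 0.348 × 0.8645 × 2.999 = 0.90224
Maximum is WYN→TRQ→LMN→WYN at 0.9498; no arbitrage — every cycle loses value.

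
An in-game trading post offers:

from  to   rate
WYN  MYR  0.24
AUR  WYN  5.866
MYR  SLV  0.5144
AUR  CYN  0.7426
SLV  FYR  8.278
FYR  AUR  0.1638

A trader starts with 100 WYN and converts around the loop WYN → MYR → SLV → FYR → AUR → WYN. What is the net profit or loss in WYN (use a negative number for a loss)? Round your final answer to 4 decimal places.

-1.8040

100 WYN × 0.24 = 24 MYR
24 MYR × 0.5144 = 12.3456 SLV
12.3456 SLV × 8.278 = 102.1968768 FYR
102.1968768 FYR × 0.1638 = 16.73984841984 AUR
16.73984841984 AUR × 5.866 = 98.19595083078144 WYN
Net change: 98.19595083078144 − 100 = -1.80404916921856 WYN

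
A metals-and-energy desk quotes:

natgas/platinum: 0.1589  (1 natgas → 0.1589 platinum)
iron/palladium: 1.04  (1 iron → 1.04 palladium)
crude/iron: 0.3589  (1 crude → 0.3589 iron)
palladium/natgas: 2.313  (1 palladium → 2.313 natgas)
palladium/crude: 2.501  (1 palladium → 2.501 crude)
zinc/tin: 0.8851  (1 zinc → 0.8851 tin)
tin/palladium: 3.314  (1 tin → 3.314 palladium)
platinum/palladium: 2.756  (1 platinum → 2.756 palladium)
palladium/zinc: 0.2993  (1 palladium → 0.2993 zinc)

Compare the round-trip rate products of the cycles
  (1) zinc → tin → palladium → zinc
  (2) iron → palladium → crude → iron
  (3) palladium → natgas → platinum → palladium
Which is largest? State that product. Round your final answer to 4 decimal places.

(1) 0.8851 × 3.314 × 0.2993 = 0.87791
(2) 1.04 × 2.501 × 0.3589 = 0.93351
(3) 2.313 × 0.1589 × 2.756 = 1.01293
Highest is cycle (3) at 1.0129 (>1, arbitrage).

1.0129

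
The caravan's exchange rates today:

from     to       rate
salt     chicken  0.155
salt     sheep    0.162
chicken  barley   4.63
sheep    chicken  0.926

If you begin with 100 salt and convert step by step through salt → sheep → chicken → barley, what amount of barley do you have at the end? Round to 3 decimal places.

100 salt × 0.162 = 16.2 sheep
16.2 sheep × 0.926 = 15.0012 chicken
15.0012 chicken × 4.63 = 69.455556 barley

69.456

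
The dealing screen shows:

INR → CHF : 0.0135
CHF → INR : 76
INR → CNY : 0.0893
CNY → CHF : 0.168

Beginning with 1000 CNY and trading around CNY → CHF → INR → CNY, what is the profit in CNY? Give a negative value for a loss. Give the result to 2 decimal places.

140.18

1000 CNY × 0.168 = 168 CHF
168 CHF × 76 = 12768 INR
12768 INR × 0.0893 = 1140.1824 CNY
Net change: 1140.1824 − 1000 = 140.1824 CNY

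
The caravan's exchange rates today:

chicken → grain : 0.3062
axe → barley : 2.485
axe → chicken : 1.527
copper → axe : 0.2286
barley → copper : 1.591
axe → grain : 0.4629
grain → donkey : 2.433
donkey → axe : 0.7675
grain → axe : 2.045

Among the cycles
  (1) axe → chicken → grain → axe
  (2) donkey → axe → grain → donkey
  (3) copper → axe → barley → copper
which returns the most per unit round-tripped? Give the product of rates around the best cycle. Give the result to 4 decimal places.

0.9562

(1) 1.527 × 0.3062 × 2.045 = 0.95618
(2) 0.7675 × 0.4629 × 2.433 = 0.86439
(3) 0.2286 × 2.485 × 1.591 = 0.90380
Highest is cycle (1) at 0.9562 (≤1, no arbitrage).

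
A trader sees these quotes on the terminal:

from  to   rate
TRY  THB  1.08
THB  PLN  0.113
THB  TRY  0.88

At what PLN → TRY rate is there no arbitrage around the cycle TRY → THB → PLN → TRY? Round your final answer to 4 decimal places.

Known legs of the cycle: 1.08 × 0.113 = 0.12204
For no arbitrage the full-cycle product must be 1, so the missing rate is 1 / 0.12204 ≈ 8.194035.

8.1940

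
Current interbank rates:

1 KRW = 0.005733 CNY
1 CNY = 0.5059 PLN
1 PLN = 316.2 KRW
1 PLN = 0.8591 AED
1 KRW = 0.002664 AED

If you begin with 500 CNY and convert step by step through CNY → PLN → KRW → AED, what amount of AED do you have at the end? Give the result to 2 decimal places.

500 CNY × 0.5059 = 252.95 PLN
252.95 PLN × 316.2 = 79982.79 KRW
79982.79 KRW × 0.002664 = 213.07415256 AED

213.07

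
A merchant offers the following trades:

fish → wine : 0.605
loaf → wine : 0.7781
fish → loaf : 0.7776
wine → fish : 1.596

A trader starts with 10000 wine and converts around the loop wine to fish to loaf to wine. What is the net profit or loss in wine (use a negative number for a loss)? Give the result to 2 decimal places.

-343.39

10000 wine × 1.596 = 15960 fish
15960 fish × 0.7776 = 12410.496 loaf
12410.496 loaf × 0.7781 = 9656.6069376 wine
Net change: 9656.6069376 − 10000 = -343.3930624 wine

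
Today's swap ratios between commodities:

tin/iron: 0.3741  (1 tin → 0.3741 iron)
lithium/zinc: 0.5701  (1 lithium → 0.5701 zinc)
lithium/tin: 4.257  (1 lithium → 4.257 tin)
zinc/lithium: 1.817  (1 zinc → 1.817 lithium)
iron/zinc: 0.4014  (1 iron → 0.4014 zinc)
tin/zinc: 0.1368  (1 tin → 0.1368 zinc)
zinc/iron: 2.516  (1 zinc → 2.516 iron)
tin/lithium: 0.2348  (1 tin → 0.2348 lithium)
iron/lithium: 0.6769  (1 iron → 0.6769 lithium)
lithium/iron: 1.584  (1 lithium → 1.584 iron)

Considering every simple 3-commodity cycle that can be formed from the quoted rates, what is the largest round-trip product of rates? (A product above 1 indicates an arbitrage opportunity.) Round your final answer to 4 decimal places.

1.1553

zinc→lithium→iron→zinc: 1.817 × 1.584 × 0.4014 = 1.15528
lithium→tin→iron→lithium: 4.257 × 0.3741 × 0.6769 = 1.07799
zinc→lithium→tin→zinc: 1.817 × 4.257 × 0.1368 = 1.05814
zinc→iron→lithium→zinc: 2.516 × 0.6769 × 0.5701 = 0.97093
Maximum is zinc→lithium→iron→zinc at 1.1553; arbitrage exists.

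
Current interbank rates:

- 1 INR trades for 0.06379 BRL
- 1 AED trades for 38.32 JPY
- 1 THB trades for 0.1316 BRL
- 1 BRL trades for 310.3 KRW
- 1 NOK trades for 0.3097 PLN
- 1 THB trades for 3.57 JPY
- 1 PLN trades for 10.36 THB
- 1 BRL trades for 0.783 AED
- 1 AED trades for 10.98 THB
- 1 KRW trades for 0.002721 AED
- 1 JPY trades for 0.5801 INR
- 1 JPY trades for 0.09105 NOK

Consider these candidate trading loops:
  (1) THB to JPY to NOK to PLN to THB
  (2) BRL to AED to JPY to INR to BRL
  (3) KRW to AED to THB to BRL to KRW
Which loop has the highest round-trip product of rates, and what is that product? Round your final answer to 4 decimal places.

1.2200

(1) 3.57 × 0.09105 × 0.3097 × 10.36 = 1.04292
(2) 0.783 × 38.32 × 0.5801 × 0.06379 = 1.11031
(3) 0.002721 × 10.98 × 0.1316 × 310.3 = 1.22002
Highest is cycle (3) at 1.2200 (>1, arbitrage).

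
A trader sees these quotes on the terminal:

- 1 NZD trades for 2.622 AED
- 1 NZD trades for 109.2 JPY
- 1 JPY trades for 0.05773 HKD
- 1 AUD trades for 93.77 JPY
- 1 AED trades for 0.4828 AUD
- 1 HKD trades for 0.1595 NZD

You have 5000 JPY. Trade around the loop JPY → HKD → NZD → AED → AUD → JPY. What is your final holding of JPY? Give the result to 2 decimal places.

5000 JPY × 0.05773 = 288.65 HKD
288.65 HKD × 0.1595 = 46.039675 NZD
46.039675 NZD × 2.622 = 120.71602785 AED
120.71602785 AED × 0.4828 = 58.28169824598 AUD
58.28169824598 AUD × 93.77 = 5465.0748445255446 JPY

5465.07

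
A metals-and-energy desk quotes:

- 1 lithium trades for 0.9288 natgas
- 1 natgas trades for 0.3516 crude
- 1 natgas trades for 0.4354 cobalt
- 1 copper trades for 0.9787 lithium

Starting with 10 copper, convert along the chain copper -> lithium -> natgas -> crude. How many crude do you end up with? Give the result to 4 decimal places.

3.1961

10 copper × 0.9787 = 9.787 lithium
9.787 lithium × 0.9288 = 9.0901656 natgas
9.0901656 natgas × 0.3516 = 3.19610222496 crude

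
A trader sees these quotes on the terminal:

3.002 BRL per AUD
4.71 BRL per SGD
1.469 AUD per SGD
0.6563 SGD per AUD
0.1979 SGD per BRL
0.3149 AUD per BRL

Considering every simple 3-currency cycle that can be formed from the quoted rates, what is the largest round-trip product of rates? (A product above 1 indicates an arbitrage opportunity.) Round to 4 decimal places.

0.9734

AUD→SGD→BRL→AUD: 0.6563 × 4.71 × 0.3149 = 0.97341
AUD→BRL→SGD→AUD: 3.002 × 0.1979 × 1.469 = 0.87273
Maximum is AUD→SGD→BRL→AUD at 0.9734; no arbitrage — every cycle loses value.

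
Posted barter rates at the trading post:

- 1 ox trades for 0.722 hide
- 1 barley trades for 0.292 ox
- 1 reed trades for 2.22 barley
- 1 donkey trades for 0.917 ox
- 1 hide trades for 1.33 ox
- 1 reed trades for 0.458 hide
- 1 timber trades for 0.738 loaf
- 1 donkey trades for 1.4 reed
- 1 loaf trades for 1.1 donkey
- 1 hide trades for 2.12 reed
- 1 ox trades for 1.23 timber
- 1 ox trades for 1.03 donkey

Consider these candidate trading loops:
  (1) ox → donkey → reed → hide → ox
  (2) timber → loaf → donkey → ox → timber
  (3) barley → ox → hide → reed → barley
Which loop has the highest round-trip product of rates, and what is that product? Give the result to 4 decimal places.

0.9922

(1) 1.03 × 1.4 × 0.458 × 1.33 = 0.87838
(2) 0.738 × 1.1 × 0.917 × 1.23 = 0.91564
(3) 0.292 × 0.722 × 2.12 × 2.22 = 0.99222
Highest is cycle (3) at 0.9922 (≤1, no arbitrage).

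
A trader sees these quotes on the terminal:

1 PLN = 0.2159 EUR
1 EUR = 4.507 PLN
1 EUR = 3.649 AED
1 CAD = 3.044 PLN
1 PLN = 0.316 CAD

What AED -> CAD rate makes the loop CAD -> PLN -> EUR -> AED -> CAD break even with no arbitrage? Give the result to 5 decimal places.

Known legs of the cycle: 3.044 × 0.2159 × 3.649 = 2.3981213404
For no arbitrage the full-cycle product must be 1, so the missing rate is 1 / 2.3981213404 ≈ 0.4169931.

0.41699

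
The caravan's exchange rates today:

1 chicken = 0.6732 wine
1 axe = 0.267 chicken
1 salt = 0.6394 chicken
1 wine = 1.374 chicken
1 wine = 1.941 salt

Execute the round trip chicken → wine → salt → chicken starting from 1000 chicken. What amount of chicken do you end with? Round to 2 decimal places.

835.49

1000 chicken × 0.6732 = 673.2 wine
673.2 wine × 1.941 = 1306.6812 salt
1306.6812 salt × 0.6394 = 835.49195928 chicken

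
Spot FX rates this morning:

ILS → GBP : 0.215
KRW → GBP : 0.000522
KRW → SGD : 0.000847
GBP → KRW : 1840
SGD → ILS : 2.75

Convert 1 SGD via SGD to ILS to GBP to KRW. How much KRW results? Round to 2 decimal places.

1087.90

1 SGD × 2.75 = 2.75 ILS
2.75 ILS × 0.215 = 0.59125 GBP
0.59125 GBP × 1840 = 1087.9 KRW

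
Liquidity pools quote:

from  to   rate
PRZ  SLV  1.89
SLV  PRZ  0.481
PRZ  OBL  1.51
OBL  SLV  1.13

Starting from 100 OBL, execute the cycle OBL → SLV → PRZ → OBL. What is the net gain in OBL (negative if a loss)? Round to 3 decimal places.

-17.927

100 OBL × 1.13 = 113 SLV
113 SLV × 0.481 = 54.353 PRZ
54.353 PRZ × 1.51 = 82.07303 OBL
Net change: 82.07303 − 100 = -17.92697 OBL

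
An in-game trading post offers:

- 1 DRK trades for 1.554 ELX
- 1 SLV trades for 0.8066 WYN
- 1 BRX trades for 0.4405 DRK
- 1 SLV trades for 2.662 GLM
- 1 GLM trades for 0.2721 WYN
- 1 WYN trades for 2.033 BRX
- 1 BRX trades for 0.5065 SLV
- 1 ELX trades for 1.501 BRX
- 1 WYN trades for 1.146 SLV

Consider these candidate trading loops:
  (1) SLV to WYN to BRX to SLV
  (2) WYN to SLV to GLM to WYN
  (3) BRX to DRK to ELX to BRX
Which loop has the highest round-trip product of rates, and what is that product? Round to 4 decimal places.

1.0275

(1) 0.8066 × 2.033 × 0.5065 = 0.83057
(2) 1.146 × 2.662 × 0.2721 = 0.83008
(3) 0.4405 × 1.554 × 1.501 = 1.02749
Highest is cycle (3) at 1.0275 (>1, arbitrage).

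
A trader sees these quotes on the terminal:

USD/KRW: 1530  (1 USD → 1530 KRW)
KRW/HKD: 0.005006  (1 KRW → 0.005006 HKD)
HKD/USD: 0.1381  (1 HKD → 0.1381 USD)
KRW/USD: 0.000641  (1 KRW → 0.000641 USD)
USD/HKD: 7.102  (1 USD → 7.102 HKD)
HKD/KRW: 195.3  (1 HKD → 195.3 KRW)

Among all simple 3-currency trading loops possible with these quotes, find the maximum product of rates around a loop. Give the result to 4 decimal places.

1.0577

USD→KRW→HKD→USD: 1530 × 0.005006 × 0.1381 = 1.05773
USD→HKD→KRW→USD: 7.102 × 195.3 × 0.000641 = 0.88908
Maximum is USD→KRW→HKD→USD at 1.0577; arbitrage exists.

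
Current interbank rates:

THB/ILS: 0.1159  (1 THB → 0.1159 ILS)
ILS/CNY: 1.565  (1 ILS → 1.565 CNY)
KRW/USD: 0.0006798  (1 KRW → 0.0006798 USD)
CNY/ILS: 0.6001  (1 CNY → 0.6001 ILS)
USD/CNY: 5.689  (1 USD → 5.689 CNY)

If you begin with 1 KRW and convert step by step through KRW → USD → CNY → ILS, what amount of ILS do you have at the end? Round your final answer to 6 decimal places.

0.002321

1 KRW × 0.0006798 = 0.0006798 USD
0.0006798 USD × 5.689 = 0.0038673822 CNY
0.0038673822 CNY × 0.6001 = 0.00232081605822 ILS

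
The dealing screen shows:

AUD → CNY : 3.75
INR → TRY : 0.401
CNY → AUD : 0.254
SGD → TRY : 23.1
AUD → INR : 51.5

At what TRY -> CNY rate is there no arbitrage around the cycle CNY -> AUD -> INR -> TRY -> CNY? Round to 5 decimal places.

Known legs of the cycle: 0.254 × 51.5 × 0.401 = 5.245481
For no arbitrage the full-cycle product must be 1, so the missing rate is 1 / 5.245481 ≈ 0.1906403.

0.19064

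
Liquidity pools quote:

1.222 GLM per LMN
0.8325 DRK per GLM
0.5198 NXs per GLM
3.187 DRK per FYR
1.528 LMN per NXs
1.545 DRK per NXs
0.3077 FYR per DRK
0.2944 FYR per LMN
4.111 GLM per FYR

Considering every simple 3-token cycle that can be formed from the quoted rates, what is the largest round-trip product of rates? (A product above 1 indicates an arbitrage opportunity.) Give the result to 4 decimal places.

1.0531

DRK→FYR→GLM→DRK: 0.3077 × 4.111 × 0.8325 = 1.05307
NXs→LMN→GLM→NXs: 1.528 × 1.222 × 0.5198 = 0.97058
Maximum is DRK→FYR→GLM→DRK at 1.0531; arbitrage exists.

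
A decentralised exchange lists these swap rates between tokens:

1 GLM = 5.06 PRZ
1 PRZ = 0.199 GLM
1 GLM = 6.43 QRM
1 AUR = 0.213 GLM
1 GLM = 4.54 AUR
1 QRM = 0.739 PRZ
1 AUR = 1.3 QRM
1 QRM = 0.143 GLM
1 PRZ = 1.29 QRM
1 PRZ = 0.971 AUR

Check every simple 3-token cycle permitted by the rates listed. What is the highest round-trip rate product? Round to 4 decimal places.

GLM→PRZ→AUR→GLM: 5.06 × 0.971 × 0.213 = 1.04652
GLM→QRM→PRZ→GLM: 6.43 × 0.739 × 0.199 = 0.94560
GLM→PRZ→QRM→GLM: 5.06 × 1.29 × 0.143 = 0.93342
QRM→PRZ→AUR→QRM: 0.739 × 0.971 × 1.3 = 0.93284
GLM→AUR→QRM→GLM: 4.54 × 1.3 × 0.143 = 0.84399
Maximum is GLM→PRZ→AUR→GLM at 1.0465; arbitrage exists.

1.0465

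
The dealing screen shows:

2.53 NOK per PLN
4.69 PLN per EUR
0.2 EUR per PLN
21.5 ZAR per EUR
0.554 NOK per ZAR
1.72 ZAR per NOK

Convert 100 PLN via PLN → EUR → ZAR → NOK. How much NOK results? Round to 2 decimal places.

238.22

100 PLN × 0.2 = 20 EUR
20 EUR × 21.5 = 430 ZAR
430 ZAR × 0.554 = 238.22 NOK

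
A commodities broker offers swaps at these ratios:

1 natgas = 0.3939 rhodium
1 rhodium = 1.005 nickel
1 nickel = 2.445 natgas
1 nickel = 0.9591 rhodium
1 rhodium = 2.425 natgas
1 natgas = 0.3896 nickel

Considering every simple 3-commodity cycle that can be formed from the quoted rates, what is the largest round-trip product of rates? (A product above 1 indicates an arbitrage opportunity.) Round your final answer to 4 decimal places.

natgas→rhodium→nickel→natgas: 0.3939 × 1.005 × 2.445 = 0.96790
natgas→nickel→rhodium→natgas: 0.3896 × 0.9591 × 2.425 = 0.90614
Maximum is natgas→rhodium→nickel→natgas at 0.9679; no arbitrage — every cycle loses value.

0.9679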